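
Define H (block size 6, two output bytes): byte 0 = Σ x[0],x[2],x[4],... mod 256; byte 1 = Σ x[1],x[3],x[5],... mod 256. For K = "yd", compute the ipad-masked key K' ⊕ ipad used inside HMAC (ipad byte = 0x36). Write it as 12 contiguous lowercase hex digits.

Key "yd" = 79 64 is 2 bytes ≤ B = 6; zero-pad to 6 bytes: K' = 79 64 00 00 00 00.
XOR each byte with 0x36: 79⊕36=4f, 64⊕36=52, 00⊕36=36, 00⊕36=36, 00⊕36=36, 00⊕36=36.

4f5236363636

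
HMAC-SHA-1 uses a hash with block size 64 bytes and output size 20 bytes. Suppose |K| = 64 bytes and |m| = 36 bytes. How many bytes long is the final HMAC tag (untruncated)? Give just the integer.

20

The tag is one SHA-1 digest: 20 bytes.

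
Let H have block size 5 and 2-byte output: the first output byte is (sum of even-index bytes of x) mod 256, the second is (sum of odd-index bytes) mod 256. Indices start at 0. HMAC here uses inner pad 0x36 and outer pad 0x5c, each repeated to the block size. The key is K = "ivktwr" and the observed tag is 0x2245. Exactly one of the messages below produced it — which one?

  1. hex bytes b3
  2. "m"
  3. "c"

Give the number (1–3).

1

Key "ivktwr" = 69 76 6b 74 77 72 is 6 bytes > B = 5, so hash it first: H(key) = 4b 5c, then zero-pad to 5 bytes: K' = 4b 5c 00 00 00.
K' ⊕ ipad = 7d 6a 36 36 36; K' ⊕ opad = 17 00 5c 5c 5c.
m1: inner = H(7d 6a 36 36 36 b3) = e9 53; tag = H(17 00 5c 5c 5c e9 53) = 2245 ← matches
m2: inner = H(7d 6a 36 36 36 6d) = e9 0d; tag = H(17 00 5c 5c 5c e9 0d) = dc45
m3: inner = H(7d 6a 36 36 36 63) = e9 03; tag = H(17 00 5c 5c 5c e9 03) = d245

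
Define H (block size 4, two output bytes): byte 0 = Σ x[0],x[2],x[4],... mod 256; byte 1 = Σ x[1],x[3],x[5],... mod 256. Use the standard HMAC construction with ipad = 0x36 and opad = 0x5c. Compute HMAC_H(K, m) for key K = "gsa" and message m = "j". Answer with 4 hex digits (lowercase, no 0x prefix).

Key "gsa" = 67 73 61 is 3 bytes ≤ B = 4; zero-pad to 4 bytes: K' = 67 73 61 00.
K' ⊕ ipad = 51 45 57 36.  K' ⊕ opad = 3b 2f 3d 5c.
Inner input = (K'⊕ipad) ∥ m = 51 45 57 36 ∥ 6a.
Inner hash: even-index sum = 274 mod 256 = 18; odd-index sum = 123 mod 256 = 123 → 12 7b.
Outer input = (K'⊕opad) ∥ inner = 3b 2f 3d 5c ∥ 12 7b.
Outer hash (tag): even-index sum = 138 mod 256 = 138; odd-index sum = 262 mod 256 = 6 → 8a 06.

8a06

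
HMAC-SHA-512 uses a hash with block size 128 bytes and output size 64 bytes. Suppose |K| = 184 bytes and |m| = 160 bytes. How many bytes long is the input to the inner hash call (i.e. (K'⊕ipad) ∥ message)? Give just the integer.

Key is 184 > 128 bytes, so it is hashed to 64 bytes then zero-padded to 128: |K'| = 128.
Inner input = (K'⊕ipad) ∥ m → 128 + 160 = 288 bytes.

288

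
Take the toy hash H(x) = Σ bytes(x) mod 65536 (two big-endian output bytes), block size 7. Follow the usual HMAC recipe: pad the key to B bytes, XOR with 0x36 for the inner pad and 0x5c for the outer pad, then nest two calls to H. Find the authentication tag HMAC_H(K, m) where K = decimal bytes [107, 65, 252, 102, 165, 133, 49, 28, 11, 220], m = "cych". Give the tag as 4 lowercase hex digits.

Key decimal bytes [107, 65, 252, 102, 165, 133, 49, 28, 11, 220] = 6b 41 fc 66 a5 85 31 1c 0b dc is 10 bytes > B = 7, so hash it first: H(key) = 04 6c, then zero-pad to 7 bytes: K' = 04 6c 00 00 00 00 00.
K' ⊕ ipad = 32 5a 36 36 36 36 36.  K' ⊕ opad = 58 30 5c 5c 5c 5c 5c.
Inner input = (K'⊕ipad) ∥ m = 32 5a 36 36 36 36 36 ∥ 63 79 63 68.
Inner hash: sum = 50+90+54+54+54+54+54+99+121+99+104 = 833 → 03 41.
Outer input = (K'⊕opad) ∥ inner = 58 30 5c 5c 5c 5c 5c ∥ 03 41.
Outer hash (tag): sum = 88+48+92+92+92+92+92+3+65 = 664 → 02 98.

0298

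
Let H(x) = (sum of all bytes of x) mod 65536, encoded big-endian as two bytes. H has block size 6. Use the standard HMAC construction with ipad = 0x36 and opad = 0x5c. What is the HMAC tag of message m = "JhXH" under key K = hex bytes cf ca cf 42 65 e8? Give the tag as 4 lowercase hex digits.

Key hex bytes cf ca cf 42 65 e8 is exactly B = 6 bytes: K' = cf ca cf 42 65 e8.
K' ⊕ ipad = f9 fc f9 74 53 de.  K' ⊕ opad = 93 96 93 1e 39 b4.
Inner input = (K'⊕ipad) ∥ m = f9 fc f9 74 53 de ∥ 4a 68 58 48.
Inner hash: sum = 249+252+249+116+83+222+74+104+88+72 = 1509 → 05 e5.
Outer input = (K'⊕opad) ∥ inner = 93 96 93 1e 39 b4 ∥ 05 e5.
Outer hash (tag): sum = 147+150+147+30+57+180+5+229 = 945 → 03 b1.

03b1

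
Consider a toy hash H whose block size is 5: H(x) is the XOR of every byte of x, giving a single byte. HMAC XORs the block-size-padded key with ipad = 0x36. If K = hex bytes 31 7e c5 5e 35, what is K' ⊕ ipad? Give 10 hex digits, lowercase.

Key hex bytes 31 7e c5 5e 35 is exactly B = 5 bytes: K' = 31 7e c5 5e 35.
XOR each byte with 0x36: 31⊕36=07, 7e⊕36=48, c5⊕36=f3, 5e⊕36=68, 35⊕36=03.

0748f36803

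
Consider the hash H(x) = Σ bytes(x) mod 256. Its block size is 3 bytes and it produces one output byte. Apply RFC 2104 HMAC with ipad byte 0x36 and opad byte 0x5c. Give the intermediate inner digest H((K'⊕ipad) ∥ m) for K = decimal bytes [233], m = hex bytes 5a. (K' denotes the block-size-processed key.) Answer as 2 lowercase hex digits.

Key decimal bytes [233] = e9 is 1 byte ≤ B = 3; zero-pad to 3 bytes: K' = e9 00 00.
K' ⊕ ipad = df 36 36.
Inner input = df 36 36 ∥ 5a.
Inner hash: sum = 223+54+54+90 = 421; mod 256 = 165 → a5.

a5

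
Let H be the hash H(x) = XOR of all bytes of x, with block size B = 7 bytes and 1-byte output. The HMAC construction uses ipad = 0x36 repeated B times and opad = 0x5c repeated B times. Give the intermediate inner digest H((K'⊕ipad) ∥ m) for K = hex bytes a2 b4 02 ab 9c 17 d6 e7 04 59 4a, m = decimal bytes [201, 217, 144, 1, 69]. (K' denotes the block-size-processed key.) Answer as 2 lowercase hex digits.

e0

Key hex bytes a2 b4 02 ab 9c 17 d6 e7 04 59 4a is 11 bytes > B = 7, so hash it first: H(key) = 12, then zero-pad to 7 bytes: K' = 12 00 00 00 00 00 00.
K' ⊕ ipad = 24 36 36 36 36 36 36.
Inner input = 24 36 36 36 36 36 36 ∥ c9 d9 90 01 45.
Inner hash: XOR 24⊕36⊕36⊕36⊕36⊕36⊕36⊕c9⊕d9⊕90⊕01⊕45 = e0.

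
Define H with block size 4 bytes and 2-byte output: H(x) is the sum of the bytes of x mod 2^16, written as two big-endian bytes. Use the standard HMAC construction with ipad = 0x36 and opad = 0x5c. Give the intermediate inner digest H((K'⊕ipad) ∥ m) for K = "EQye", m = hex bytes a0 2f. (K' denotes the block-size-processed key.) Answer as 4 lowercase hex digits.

024b

Key "EQye" = 45 51 79 65 is exactly B = 4 bytes: K' = 45 51 79 65.
K' ⊕ ipad = 73 67 4f 53.
Inner input = 73 67 4f 53 ∥ a0 2f.
Inner hash: sum = 115+103+79+83+160+47 = 587 → 02 4b.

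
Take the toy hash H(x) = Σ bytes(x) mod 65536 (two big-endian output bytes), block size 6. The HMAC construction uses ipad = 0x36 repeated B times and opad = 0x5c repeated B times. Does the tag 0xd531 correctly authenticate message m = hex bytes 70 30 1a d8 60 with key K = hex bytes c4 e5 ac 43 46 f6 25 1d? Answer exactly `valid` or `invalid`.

invalid

Key hex bytes c4 e5 ac 43 46 f6 25 1d is 8 bytes > B = 6, so hash it first: H(key) = 04 16, then zero-pad to 6 bytes: K' = 04 16 00 00 00 00.
K' ⊕ ipad = 32 20 36 36 36 36; K' ⊕ opad = 58 4a 5c 5c 5c 5c.
Inner hash: sum = 50+32+54+54+54+54+112+48+26+216+96 = 796 → 03 1c.
Outer hash (recomputed tag): sum = 88+74+92+92+92+92+3+28 = 561 → 02 31.
Recomputed tag = 0231; claimed = d531 → mismatch.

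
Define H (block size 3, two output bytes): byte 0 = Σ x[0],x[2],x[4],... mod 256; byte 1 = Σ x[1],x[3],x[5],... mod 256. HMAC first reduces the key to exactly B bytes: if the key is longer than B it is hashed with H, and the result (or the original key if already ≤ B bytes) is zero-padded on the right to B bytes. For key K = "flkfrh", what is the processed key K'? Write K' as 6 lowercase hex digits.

|K| = 6 > B = 3, so first hash the key.
H(K): even-index sum = 323 mod 256 = 67; odd-index sum = 314 mod 256 = 58 → 43 3a.
Zero-pad H(K) = 43 3a to 3 bytes: K' = 43 3a 00.

433a00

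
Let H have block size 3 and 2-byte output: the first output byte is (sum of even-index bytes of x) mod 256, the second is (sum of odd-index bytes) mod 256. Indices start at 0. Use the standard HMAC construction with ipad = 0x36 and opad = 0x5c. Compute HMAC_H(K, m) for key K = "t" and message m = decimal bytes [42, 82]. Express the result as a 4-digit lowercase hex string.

Key "t" = 74 is 1 byte ≤ B = 3; zero-pad to 3 bytes: K' = 74 00 00.
K' ⊕ ipad = 42 36 36.  K' ⊕ opad = 28 5c 5c.
Inner input = (K'⊕ipad) ∥ m = 42 36 36 ∥ 2a 52.
Inner hash: even-index sum = 202 mod 256 = 202; odd-index sum = 96 mod 256 = 96 → ca 60.
Outer input = (K'⊕opad) ∥ inner = 28 5c 5c ∥ ca 60.
Outer hash (tag): even-index sum = 228 mod 256 = 228; odd-index sum = 294 mod 256 = 38 → e4 26.

e426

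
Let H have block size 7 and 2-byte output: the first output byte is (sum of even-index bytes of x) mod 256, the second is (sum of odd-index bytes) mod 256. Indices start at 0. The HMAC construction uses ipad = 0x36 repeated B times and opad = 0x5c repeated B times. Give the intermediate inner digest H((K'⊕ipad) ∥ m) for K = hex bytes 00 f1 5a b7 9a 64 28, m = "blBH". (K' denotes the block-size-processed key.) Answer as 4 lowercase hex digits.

Key hex bytes 00 f1 5a b7 9a 64 28 is exactly B = 7 bytes: K' = 00 f1 5a b7 9a 64 28.
K' ⊕ ipad = 36 c7 6c 81 ac 52 1e.
Inner input = 36 c7 6c 81 ac 52 1e ∥ 62 6c 42 48.
Inner hash: even-index sum = 544 mod 256 = 32; odd-index sum = 574 mod 256 = 62 → 20 3e.

203e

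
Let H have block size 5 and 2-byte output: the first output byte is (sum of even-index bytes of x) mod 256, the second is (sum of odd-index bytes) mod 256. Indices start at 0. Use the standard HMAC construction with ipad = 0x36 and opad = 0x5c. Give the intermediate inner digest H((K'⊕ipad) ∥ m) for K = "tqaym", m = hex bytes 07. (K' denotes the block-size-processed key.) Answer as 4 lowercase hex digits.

f49d

Key "tqaym" = 74 71 61 79 6d is exactly B = 5 bytes: K' = 74 71 61 79 6d.
K' ⊕ ipad = 42 47 57 4f 5b.
Inner input = 42 47 57 4f 5b ∥ 07.
Inner hash: even-index sum = 244 mod 256 = 244; odd-index sum = 157 mod 256 = 157 → f4 9d.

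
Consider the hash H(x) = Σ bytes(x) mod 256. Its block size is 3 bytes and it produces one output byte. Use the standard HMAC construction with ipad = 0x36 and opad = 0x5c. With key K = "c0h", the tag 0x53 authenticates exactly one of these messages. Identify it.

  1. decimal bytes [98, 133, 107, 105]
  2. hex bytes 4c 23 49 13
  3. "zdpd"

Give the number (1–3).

1

Key "c0h" = 63 30 68 is exactly B = 3 bytes: K' = 63 30 68.
K' ⊕ ipad = 55 06 5e; K' ⊕ opad = 3f 6c 34.
m1: inner = H(55 06 5e 62 85 6b 69) = 74; tag = H(3f 6c 34 74) = 53 ← matches
m2: inner = H(55 06 5e 4c 23 49 13) = 84; tag = H(3f 6c 34 84) = 63
m3: inner = H(55 06 5e 7a 64 70 64) = 6b; tag = H(3f 6c 34 6b) = 4a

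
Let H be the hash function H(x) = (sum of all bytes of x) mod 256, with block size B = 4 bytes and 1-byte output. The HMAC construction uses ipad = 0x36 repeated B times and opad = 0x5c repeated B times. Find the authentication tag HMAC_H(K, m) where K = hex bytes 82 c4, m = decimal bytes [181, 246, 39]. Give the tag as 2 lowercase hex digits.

Key hex bytes 82 c4 is 2 bytes ≤ B = 4; zero-pad to 4 bytes: K' = 82 c4 00 00.
K' ⊕ ipad = b4 f2 36 36.  K' ⊕ opad = de 98 5c 5c.
Inner input = (K'⊕ipad) ∥ m = b4 f2 36 36 ∥ b5 f6 27.
Inner hash: sum = 180+242+54+54+181+246+39 = 996; mod 256 = 228 → e4.
Outer input = (K'⊕opad) ∥ inner = de 98 5c 5c ∥ e4.
Outer hash (tag): sum = 222+152+92+92+228 = 786; mod 256 = 18 → 12.

12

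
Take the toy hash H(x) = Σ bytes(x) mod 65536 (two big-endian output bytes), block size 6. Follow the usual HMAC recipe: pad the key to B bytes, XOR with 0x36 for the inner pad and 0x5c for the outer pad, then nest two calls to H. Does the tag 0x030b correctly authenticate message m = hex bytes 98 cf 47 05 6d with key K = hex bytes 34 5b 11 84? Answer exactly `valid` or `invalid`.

invalid

Key hex bytes 34 5b 11 84 is 4 bytes ≤ B = 6; zero-pad to 6 bytes: K' = 34 5b 11 84 00 00.
K' ⊕ ipad = 02 6d 27 b2 36 36; K' ⊕ opad = 68 07 4d d8 5c 5c.
Inner hash: sum = 2+109+39+178+54+54+152+207+71+5+109 = 980 → 03 d4.
Outer hash (recomputed tag): sum = 104+7+77+216+92+92+3+212 = 803 → 03 23.
Recomputed tag = 0323; claimed = 030b → mismatch.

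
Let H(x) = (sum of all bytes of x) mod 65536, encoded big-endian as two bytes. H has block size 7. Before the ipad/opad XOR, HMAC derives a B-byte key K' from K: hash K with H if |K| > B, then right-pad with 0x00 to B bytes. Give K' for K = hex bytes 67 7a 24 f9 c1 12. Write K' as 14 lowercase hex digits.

677a24f9c11200

Key hex bytes 67 7a 24 f9 c1 12 is 6 bytes ≤ B = 7; zero-pad to 7 bytes: K' = 67 7a 24 f9 c1 12 00.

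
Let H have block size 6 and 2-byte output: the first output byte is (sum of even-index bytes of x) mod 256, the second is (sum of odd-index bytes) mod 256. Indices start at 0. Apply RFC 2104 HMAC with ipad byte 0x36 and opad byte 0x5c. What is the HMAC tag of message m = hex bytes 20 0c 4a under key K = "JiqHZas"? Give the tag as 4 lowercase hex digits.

Key "JiqHZas" = 4a 69 71 48 5a 61 73 is 7 bytes > B = 6, so hash it first: H(key) = 88 12, then zero-pad to 6 bytes: K' = 88 12 00 00 00 00.
K' ⊕ ipad = be 24 36 36 36 36.  K' ⊕ opad = d4 4e 5c 5c 5c 5c.
Inner input = (K'⊕ipad) ∥ m = be 24 36 36 36 36 ∥ 20 0c 4a.
Inner hash: even-index sum = 404 mod 256 = 148; odd-index sum = 156 mod 256 = 156 → 94 9c.
Outer input = (K'⊕opad) ∥ inner = d4 4e 5c 5c 5c 5c ∥ 94 9c.
Outer hash (tag): even-index sum = 544 mod 256 = 32; odd-index sum = 418 mod 256 = 162 → 20 a2.

20a2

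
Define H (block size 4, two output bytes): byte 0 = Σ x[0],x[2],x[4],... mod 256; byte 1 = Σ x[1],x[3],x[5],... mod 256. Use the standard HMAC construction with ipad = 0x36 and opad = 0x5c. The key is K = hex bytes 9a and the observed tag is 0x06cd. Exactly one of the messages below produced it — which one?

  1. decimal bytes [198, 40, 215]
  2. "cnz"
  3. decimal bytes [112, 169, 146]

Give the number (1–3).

3

Key hex bytes 9a is 1 byte ≤ B = 4; zero-pad to 4 bytes: K' = 9a 00 00 00.
K' ⊕ ipad = ac 36 36 36; K' ⊕ opad = c6 5c 5c 5c.
m1: inner = H(ac 36 36 36 c6 28 d7) = 7f 94; tag = H(c6 5c 5c 5c 7f 94) = a14c
m2: inner = H(ac 36 36 36 63 6e 7a) = bf da; tag = H(c6 5c 5c 5c bf da) = e192
m3: inner = H(ac 36 36 36 70 a9 92) = e4 15; tag = H(c6 5c 5c 5c e4 15) = 06cd ← matches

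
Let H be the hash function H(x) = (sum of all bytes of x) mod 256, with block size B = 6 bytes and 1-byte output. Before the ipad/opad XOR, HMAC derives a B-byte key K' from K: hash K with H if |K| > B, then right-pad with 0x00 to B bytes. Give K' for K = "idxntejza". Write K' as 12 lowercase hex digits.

|K| = 9 > B = 6, so first hash the key.
H(K): sum = 105+100+120+110+116+101+106+122+97 = 977; mod 256 = 209 → d1.
Zero-pad H(K) = d1 to 6 bytes: K' = d1 00 00 00 00 00.

d10000000000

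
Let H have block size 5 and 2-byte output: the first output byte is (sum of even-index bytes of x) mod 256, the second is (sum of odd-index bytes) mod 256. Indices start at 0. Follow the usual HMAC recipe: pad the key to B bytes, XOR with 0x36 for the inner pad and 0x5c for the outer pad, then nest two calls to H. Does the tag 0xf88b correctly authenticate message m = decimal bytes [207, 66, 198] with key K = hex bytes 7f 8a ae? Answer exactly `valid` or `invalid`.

Key hex bytes 7f 8a ae is 3 bytes ≤ B = 5; zero-pad to 5 bytes: K' = 7f 8a ae 00 00.
K' ⊕ ipad = 49 bc 98 36 36; K' ⊕ opad = 23 d6 f2 5c 5c.
Inner hash: even-index sum = 345 mod 256 = 89; odd-index sum = 647 mod 256 = 135 → 59 87.
Outer hash (recomputed tag): even-index sum = 504 mod 256 = 248; odd-index sum = 395 mod 256 = 139 → f8 8b.
Recomputed tag = f88b; claimed = f88b → match.

valid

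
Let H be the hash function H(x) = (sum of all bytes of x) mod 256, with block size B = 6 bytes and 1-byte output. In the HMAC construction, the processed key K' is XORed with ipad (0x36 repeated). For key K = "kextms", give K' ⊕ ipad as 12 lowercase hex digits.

Key "kextms" = 6b 65 78 74 6d 73 is exactly B = 6 bytes: K' = 6b 65 78 74 6d 73.
XOR each byte with 0x36: 6b⊕36=5d, 65⊕36=53, 78⊕36=4e, 74⊕36=42, 6d⊕36=5b, 73⊕36=45.

5d534e425b45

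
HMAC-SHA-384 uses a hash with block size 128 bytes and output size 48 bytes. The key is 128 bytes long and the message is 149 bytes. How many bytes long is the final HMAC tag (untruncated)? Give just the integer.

The tag is one SHA-384 digest: 48 bytes.

48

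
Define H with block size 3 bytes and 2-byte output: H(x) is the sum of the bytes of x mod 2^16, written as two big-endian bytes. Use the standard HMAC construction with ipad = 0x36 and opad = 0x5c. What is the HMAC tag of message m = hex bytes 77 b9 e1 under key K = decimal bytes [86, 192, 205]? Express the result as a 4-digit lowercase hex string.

Key decimal bytes [86, 192, 205] = 56 c0 cd is exactly B = 3 bytes: K' = 56 c0 cd.
K' ⊕ ipad = 60 f6 fb.  K' ⊕ opad = 0a 9c 91.
Inner input = (K'⊕ipad) ∥ m = 60 f6 fb ∥ 77 b9 e1.
Inner hash: sum = 96+246+251+119+185+225 = 1122 → 04 62.
Outer input = (K'⊕opad) ∥ inner = 0a 9c 91 ∥ 04 62.
Outer hash (tag): sum = 10+156+145+4+98 = 413 → 01 9d.

019d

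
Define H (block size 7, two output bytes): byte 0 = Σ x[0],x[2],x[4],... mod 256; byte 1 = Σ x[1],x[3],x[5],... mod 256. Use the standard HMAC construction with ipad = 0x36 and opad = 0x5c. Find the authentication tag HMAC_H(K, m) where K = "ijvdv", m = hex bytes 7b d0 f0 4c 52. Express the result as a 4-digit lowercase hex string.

86fb

Key "ijvdv" = 69 6a 76 64 76 is 5 bytes ≤ B = 7; zero-pad to 7 bytes: K' = 69 6a 76 64 76 00 00.
K' ⊕ ipad = 5f 5c 40 52 40 36 36.  K' ⊕ opad = 35 36 2a 38 2a 5c 5c.
Inner input = (K'⊕ipad) ∥ m = 5f 5c 40 52 40 36 36 ∥ 7b d0 f0 4c 52.
Inner hash: even-index sum = 561 mod 256 = 49; odd-index sum = 673 mod 256 = 161 → 31 a1.
Outer input = (K'⊕opad) ∥ inner = 35 36 2a 38 2a 5c 5c ∥ 31 a1.
Outer hash (tag): even-index sum = 390 mod 256 = 134; odd-index sum = 251 mod 256 = 251 → 86 fb.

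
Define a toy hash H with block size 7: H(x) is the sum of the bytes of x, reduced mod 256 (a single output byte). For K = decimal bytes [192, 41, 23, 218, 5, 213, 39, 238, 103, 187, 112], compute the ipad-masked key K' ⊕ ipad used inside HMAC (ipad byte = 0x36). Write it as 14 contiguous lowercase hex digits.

6d363636363636

Key decimal bytes [192, 41, 23, 218, 5, 213, 39, 238, 103, 187, 112] = c0 29 17 da 05 d5 27 ee 67 bb 70 is 11 bytes > B = 7, so hash it first: H(key) = 5b, then zero-pad to 7 bytes: K' = 5b 00 00 00 00 00 00.
XOR each byte with 0x36: 5b⊕36=6d, 00⊕36=36, 00⊕36=36, 00⊕36=36, 00⊕36=36, 00⊕36=36, 00⊕36=36.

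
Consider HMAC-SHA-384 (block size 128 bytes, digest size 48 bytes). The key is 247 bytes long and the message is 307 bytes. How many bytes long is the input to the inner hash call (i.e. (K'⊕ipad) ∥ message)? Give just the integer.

435

Key is 247 > 128 bytes, so it is hashed to 48 bytes then zero-padded to 128: |K'| = 128.
Inner input = (K'⊕ipad) ∥ m → 128 + 307 = 435 bytes.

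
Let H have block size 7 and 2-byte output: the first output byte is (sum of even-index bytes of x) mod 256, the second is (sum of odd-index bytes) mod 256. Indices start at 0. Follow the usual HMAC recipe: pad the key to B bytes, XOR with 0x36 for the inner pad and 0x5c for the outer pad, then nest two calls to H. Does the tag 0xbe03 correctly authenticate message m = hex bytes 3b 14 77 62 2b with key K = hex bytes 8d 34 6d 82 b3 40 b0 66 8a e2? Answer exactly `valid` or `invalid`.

invalid

Key hex bytes 8d 34 6d 82 b3 40 b0 66 8a e2 is 10 bytes > B = 7, so hash it first: H(key) = e7 3e, then zero-pad to 7 bytes: K' = e7 3e 00 00 00 00 00.
K' ⊕ ipad = d1 08 36 36 36 36 36; K' ⊕ opad = bb 62 5c 5c 5c 5c 5c.
Inner hash: even-index sum = 489 mod 256 = 233; odd-index sum = 337 mod 256 = 81 → e9 51.
Outer hash (recomputed tag): even-index sum = 544 mod 256 = 32; odd-index sum = 515 mod 256 = 3 → 20 03.
Recomputed tag = 2003; claimed = be03 → mismatch.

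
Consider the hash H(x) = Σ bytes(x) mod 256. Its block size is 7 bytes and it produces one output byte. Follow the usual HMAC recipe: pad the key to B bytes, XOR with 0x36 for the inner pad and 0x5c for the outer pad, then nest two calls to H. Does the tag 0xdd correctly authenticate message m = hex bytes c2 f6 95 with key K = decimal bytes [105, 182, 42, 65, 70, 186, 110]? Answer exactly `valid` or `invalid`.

Key decimal bytes [105, 182, 42, 65, 70, 186, 110] = 69 b6 2a 41 46 ba 6e is exactly B = 7 bytes: K' = 69 b6 2a 41 46 ba 6e.
K' ⊕ ipad = 5f 80 1c 77 70 8c 58; K' ⊕ opad = 35 ea 76 1d 1a e6 32.
Inner hash: sum = 95+128+28+119+112+140+88+194+246+149 = 1299; mod 256 = 19 → 13.
Outer hash (recomputed tag): sum = 53+234+118+29+26+230+50+19 = 759; mod 256 = 247 → f7.
Recomputed tag = f7; claimed = dd → mismatch.

invalid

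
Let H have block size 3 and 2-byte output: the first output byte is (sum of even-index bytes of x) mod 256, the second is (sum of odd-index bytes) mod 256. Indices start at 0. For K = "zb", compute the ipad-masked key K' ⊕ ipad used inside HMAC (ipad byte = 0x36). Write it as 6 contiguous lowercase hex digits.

4c5436

Key "zb" = 7a 62 is 2 bytes ≤ B = 3; zero-pad to 3 bytes: K' = 7a 62 00.
XOR each byte with 0x36: 7a⊕36=4c, 62⊕36=54, 00⊕36=36.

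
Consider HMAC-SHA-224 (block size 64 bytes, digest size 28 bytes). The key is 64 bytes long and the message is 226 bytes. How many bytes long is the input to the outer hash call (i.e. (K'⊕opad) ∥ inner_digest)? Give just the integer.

Key is 64 ≤ 64 bytes, zero-padded: |K'| = 64.
Outer input = (K'⊕opad) ∥ H(inner) → 64 + 28 = 92 bytes.

92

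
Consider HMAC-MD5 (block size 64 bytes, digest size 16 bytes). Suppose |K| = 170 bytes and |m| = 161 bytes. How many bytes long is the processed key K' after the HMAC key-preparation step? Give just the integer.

64

Key is 170 > 64 bytes, so it is hashed to 16 bytes then zero-padded to 64: |K'| = 64.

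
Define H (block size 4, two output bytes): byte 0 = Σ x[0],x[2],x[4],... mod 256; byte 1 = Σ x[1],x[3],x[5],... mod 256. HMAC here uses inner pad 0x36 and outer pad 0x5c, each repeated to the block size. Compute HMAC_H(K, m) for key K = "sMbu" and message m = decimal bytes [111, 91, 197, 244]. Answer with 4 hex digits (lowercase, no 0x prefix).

3a47

Key "sMbu" = 73 4d 62 75 is exactly B = 4 bytes: K' = 73 4d 62 75.
K' ⊕ ipad = 45 7b 54 43.  K' ⊕ opad = 2f 11 3e 29.
Inner input = (K'⊕ipad) ∥ m = 45 7b 54 43 ∥ 6f 5b c5 f4.
Inner hash: even-index sum = 461 mod 256 = 205; odd-index sum = 525 mod 256 = 13 → cd 0d.
Outer input = (K'⊕opad) ∥ inner = 2f 11 3e 29 ∥ cd 0d.
Outer hash (tag): even-index sum = 314 mod 256 = 58; odd-index sum = 71 mod 256 = 71 → 3a 47.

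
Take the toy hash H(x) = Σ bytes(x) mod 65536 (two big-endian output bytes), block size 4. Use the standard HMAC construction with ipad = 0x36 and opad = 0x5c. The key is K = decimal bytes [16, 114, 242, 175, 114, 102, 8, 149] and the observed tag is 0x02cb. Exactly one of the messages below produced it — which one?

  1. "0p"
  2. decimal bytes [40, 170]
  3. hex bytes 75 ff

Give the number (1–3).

Key decimal bytes [16, 114, 242, 175, 114, 102, 8, 149] = 10 72 f2 af 72 66 08 95 is 8 bytes > B = 4, so hash it first: H(key) = 03 98, then zero-pad to 4 bytes: K' = 03 98 00 00.
K' ⊕ ipad = 35 ae 36 36; K' ⊕ opad = 5f c4 5c 5c.
m1: inner = H(35 ae 36 36 30 70) = 01 ef; tag = H(5f c4 5c 5c 01 ef) = 02cb ← matches
m2: inner = H(35 ae 36 36 28 aa) = 02 21; tag = H(5f c4 5c 5c 02 21) = 01fe
m3: inner = H(35 ae 36 36 75 ff) = 02 c3; tag = H(5f c4 5c 5c 02 c3) = 02a0

1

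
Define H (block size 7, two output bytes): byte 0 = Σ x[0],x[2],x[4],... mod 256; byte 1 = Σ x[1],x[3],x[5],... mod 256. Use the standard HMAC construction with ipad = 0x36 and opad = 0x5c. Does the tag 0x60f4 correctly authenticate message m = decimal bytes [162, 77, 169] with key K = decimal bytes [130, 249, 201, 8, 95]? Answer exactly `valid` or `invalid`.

valid

Key decimal bytes [130, 249, 201, 8, 95] = 82 f9 c9 08 5f is 5 bytes ≤ B = 7; zero-pad to 7 bytes: K' = 82 f9 c9 08 5f 00 00.
K' ⊕ ipad = b4 cf ff 3e 69 36 36; K' ⊕ opad = de a5 95 54 03 5c 5c.
Inner hash: even-index sum = 671 mod 256 = 159; odd-index sum = 654 mod 256 = 142 → 9f 8e.
Outer hash (recomputed tag): even-index sum = 608 mod 256 = 96; odd-index sum = 500 mod 256 = 244 → 60 f4.
Recomputed tag = 60f4; claimed = 60f4 → match.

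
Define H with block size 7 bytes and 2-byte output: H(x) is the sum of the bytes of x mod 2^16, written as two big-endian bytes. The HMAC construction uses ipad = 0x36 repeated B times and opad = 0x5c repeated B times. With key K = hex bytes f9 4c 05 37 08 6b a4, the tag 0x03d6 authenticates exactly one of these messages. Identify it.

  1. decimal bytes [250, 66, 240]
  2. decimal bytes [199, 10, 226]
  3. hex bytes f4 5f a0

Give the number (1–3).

Key hex bytes f9 4c 05 37 08 6b a4 is exactly B = 7 bytes: K' = f9 4c 05 37 08 6b a4.
K' ⊕ ipad = cf 7a 33 01 3e 5d 92; K' ⊕ opad = a5 10 59 6b 54 37 f8.
m1: inner = H(cf 7a 33 01 3e 5d 92 fa 42 f0) = 04 d6; tag = H(a5 10 59 6b 54 37 f8 04 d6) = 03d6 ← matches
m2: inner = H(cf 7a 33 01 3e 5d 92 c7 0a e2) = 04 5d; tag = H(a5 10 59 6b 54 37 f8 04 5d) = 035d
m3: inner = H(cf 7a 33 01 3e 5d 92 f4 5f a0) = 04 9d; tag = H(a5 10 59 6b 54 37 f8 04 9d) = 039d

1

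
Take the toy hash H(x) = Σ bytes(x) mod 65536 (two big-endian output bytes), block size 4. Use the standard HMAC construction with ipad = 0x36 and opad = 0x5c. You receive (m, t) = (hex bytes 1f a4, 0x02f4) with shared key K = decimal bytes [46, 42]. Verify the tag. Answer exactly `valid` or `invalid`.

invalid

Key decimal bytes [46, 42] = 2e 2a is 2 bytes ≤ B = 4; zero-pad to 4 bytes: K' = 2e 2a 00 00.
K' ⊕ ipad = 18 1c 36 36; K' ⊕ opad = 72 76 5c 5c.
Inner hash: sum = 24+28+54+54+31+164 = 355 → 01 63.
Outer hash (recomputed tag): sum = 114+118+92+92+1+99 = 516 → 02 04.
Recomputed tag = 0204; claimed = 02f4 → mismatch.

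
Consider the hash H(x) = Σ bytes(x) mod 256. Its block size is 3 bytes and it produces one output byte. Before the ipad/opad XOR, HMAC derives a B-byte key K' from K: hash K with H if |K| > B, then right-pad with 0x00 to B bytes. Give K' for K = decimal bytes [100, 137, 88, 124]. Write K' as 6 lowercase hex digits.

|K| = 4 > B = 3, so first hash the key.
H(K): sum = 100+137+88+124 = 449; mod 256 = 193 → c1.
Zero-pad H(K) = c1 to 3 bytes: K' = c1 00 00.

c10000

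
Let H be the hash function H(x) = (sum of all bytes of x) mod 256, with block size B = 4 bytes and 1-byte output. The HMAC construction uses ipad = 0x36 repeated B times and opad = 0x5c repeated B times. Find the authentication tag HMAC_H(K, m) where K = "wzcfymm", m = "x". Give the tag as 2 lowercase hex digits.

ba

Key "wzcfymm" = 77 7a 63 66 79 6d 6d is 7 bytes > B = 4, so hash it first: H(key) = 0d, then zero-pad to 4 bytes: K' = 0d 00 00 00.
K' ⊕ ipad = 3b 36 36 36.  K' ⊕ opad = 51 5c 5c 5c.
Inner input = (K'⊕ipad) ∥ m = 3b 36 36 36 ∥ 78.
Inner hash: sum = 59+54+54+54+120 = 341; mod 256 = 85 → 55.
Outer input = (K'⊕opad) ∥ inner = 51 5c 5c 5c ∥ 55.
Outer hash (tag): sum = 81+92+92+92+85 = 442; mod 256 = 186 → ba.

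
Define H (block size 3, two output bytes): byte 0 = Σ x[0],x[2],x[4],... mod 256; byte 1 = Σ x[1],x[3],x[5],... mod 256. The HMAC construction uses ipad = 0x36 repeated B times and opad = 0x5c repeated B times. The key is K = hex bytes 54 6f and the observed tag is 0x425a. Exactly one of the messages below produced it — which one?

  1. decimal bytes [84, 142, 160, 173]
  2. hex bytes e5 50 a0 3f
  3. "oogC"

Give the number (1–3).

Key hex bytes 54 6f is 2 bytes ≤ B = 3; zero-pad to 3 bytes: K' = 54 6f 00.
K' ⊕ ipad = 62 59 36; K' ⊕ opad = 08 33 5c.
m1: inner = H(62 59 36 54 8e a0 ad) = d3 4d; tag = H(08 33 5c d3 4d) = b106
m2: inner = H(62 59 36 e5 50 a0 3f) = 27 de; tag = H(08 33 5c 27 de) = 425a ← matches
m3: inner = H(62 59 36 6f 6f 67 43) = 4a 2f; tag = H(08 33 5c 4a 2f) = 937d

2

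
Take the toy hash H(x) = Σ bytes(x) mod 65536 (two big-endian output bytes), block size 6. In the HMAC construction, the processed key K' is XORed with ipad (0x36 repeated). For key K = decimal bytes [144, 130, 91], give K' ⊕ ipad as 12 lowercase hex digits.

Key decimal bytes [144, 130, 91] = 90 82 5b is 3 bytes ≤ B = 6; zero-pad to 6 bytes: K' = 90 82 5b 00 00 00.
XOR each byte with 0x36: 90⊕36=a6, 82⊕36=b4, 5b⊕36=6d, 00⊕36=36, 00⊕36=36, 00⊕36=36.

a6b46d363636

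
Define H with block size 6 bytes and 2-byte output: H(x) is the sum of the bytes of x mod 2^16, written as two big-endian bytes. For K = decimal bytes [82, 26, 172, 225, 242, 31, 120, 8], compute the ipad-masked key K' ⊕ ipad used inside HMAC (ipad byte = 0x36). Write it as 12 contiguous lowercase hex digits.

Key decimal bytes [82, 26, 172, 225, 242, 31, 120, 8] = 52 1a ac e1 f2 1f 78 08 is 8 bytes > B = 6, so hash it first: H(key) = 03 8a, then zero-pad to 6 bytes: K' = 03 8a 00 00 00 00.
XOR each byte with 0x36: 03⊕36=35, 8a⊕36=bc, 00⊕36=36, 00⊕36=36, 00⊕36=36, 00⊕36=36.

35bc36363636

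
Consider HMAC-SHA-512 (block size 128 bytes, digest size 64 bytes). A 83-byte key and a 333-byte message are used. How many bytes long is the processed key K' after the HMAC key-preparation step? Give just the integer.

128

Key is 83 ≤ 128 bytes, zero-padded: |K'| = 128.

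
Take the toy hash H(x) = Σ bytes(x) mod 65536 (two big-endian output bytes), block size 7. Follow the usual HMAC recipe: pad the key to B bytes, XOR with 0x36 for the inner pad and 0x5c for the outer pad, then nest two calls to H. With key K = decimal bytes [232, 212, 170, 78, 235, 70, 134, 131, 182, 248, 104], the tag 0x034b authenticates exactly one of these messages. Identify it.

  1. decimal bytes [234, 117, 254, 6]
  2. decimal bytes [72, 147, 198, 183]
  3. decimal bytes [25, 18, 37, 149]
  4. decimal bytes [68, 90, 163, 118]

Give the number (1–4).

Key decimal bytes [232, 212, 170, 78, 235, 70, 134, 131, 182, 248, 104] = e8 d4 aa 4e eb 46 86 83 b6 f8 68 is 11 bytes > B = 7, so hash it first: H(key) = 07 04, then zero-pad to 7 bytes: K' = 07 04 00 00 00 00 00.
K' ⊕ ipad = 31 32 36 36 36 36 36; K' ⊕ opad = 5b 58 5c 5c 5c 5c 5c.
m1: inner = H(31 32 36 36 36 36 36 ea 75 fe 06) = 03 d4; tag = H(5b 58 5c 5c 5c 5c 5c 03 d4) = 0356
m2: inner = H(31 32 36 36 36 36 36 48 93 c6 b7) = 03 c9; tag = H(5b 58 5c 5c 5c 5c 5c 03 c9) = 034b ← matches
m3: inner = H(31 32 36 36 36 36 36 19 12 25 95) = 02 56; tag = H(5b 58 5c 5c 5c 5c 5c 02 56) = 02d7
m4: inner = H(31 32 36 36 36 36 36 44 5a a3 76) = 03 28; tag = H(5b 58 5c 5c 5c 5c 5c 03 28) = 02aa

2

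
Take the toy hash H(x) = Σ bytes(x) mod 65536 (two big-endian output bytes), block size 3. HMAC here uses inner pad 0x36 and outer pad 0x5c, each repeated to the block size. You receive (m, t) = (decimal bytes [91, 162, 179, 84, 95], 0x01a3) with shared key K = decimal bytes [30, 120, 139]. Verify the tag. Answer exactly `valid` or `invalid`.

invalid

Key decimal bytes [30, 120, 139] = 1e 78 8b is exactly B = 3 bytes: K' = 1e 78 8b.
K' ⊕ ipad = 28 4e bd; K' ⊕ opad = 42 24 d7.
Inner hash: sum = 40+78+189+91+162+179+84+95 = 918 → 03 96.
Outer hash (recomputed tag): sum = 66+36+215+3+150 = 470 → 01 d6.
Recomputed tag = 01d6; claimed = 01a3 → mismatch.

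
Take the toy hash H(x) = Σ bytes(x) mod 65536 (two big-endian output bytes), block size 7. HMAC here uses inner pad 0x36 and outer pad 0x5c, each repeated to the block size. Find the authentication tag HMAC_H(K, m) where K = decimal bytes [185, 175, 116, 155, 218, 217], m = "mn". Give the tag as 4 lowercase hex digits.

0436

Key decimal bytes [185, 175, 116, 155, 218, 217] = b9 af 74 9b da d9 is 6 bytes ≤ B = 7; zero-pad to 7 bytes: K' = b9 af 74 9b da d9 00.
K' ⊕ ipad = 8f 99 42 ad ec ef 36.  K' ⊕ opad = e5 f3 28 c7 86 85 5c.
Inner input = (K'⊕ipad) ∥ m = 8f 99 42 ad ec ef 36 ∥ 6d 6e.
Inner hash: sum = 143+153+66+173+236+239+54+109+110 = 1283 → 05 03.
Outer input = (K'⊕opad) ∥ inner = e5 f3 28 c7 86 85 5c ∥ 05 03.
Outer hash (tag): sum = 229+243+40+199+134+133+92+5+3 = 1078 → 04 36.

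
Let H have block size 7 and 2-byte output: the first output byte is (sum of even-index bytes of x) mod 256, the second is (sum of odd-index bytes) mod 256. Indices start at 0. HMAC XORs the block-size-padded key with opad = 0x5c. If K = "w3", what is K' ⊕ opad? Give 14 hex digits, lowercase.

Key "w3" = 77 33 is 2 bytes ≤ B = 7; zero-pad to 7 bytes: K' = 77 33 00 00 00 00 00.
XOR each byte with 0x5c: 77⊕5c=2b, 33⊕5c=6f, 00⊕5c=5c, 00⊕5c=5c, 00⊕5c=5c, 00⊕5c=5c, 00⊕5c=5c.

2b6f5c5c5c5c5c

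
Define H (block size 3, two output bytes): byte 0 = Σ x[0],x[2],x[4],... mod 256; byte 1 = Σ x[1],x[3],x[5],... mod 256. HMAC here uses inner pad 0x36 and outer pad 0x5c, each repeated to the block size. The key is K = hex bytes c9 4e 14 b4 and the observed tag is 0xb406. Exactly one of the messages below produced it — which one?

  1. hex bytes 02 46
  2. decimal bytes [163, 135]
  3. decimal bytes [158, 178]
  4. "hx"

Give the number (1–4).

2

Key hex bytes c9 4e 14 b4 is 4 bytes > B = 3, so hash it first: H(key) = dd 02, then zero-pad to 3 bytes: K' = dd 02 00.
K' ⊕ ipad = eb 34 36; K' ⊕ opad = 81 5e 5c.
m1: inner = H(eb 34 36 02 46) = 67 36; tag = H(81 5e 5c 67 36) = 13c5
m2: inner = H(eb 34 36 a3 87) = a8 d7; tag = H(81 5e 5c a8 d7) = b406 ← matches
m3: inner = H(eb 34 36 9e b2) = d3 d2; tag = H(81 5e 5c d3 d2) = af31
m4: inner = H(eb 34 36 68 78) = 99 9c; tag = H(81 5e 5c 99 9c) = 79f7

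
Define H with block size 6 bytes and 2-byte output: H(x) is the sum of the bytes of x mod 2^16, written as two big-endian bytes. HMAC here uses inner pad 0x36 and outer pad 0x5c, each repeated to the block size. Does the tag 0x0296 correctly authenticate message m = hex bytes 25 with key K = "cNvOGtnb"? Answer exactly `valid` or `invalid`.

Key "cNvOGtnb" = 63 4e 76 4f 47 74 6e 62 is 8 bytes > B = 6, so hash it first: H(key) = 03 01, then zero-pad to 6 bytes: K' = 03 01 00 00 00 00.
K' ⊕ ipad = 35 37 36 36 36 36; K' ⊕ opad = 5f 5d 5c 5c 5c 5c.
Inner hash: sum = 53+55+54+54+54+54+37 = 361 → 01 69.
Outer hash (recomputed tag): sum = 95+93+92+92+92+92+1+105 = 662 → 02 96.
Recomputed tag = 0296; claimed = 0296 → match.

valid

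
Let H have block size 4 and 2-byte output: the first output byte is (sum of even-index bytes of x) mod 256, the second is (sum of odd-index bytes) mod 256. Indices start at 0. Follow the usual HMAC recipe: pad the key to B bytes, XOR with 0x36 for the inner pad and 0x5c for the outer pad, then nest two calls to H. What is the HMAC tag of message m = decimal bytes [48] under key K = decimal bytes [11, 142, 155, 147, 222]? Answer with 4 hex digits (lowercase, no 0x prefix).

Key decimal bytes [11, 142, 155, 147, 222] = 0b 8e 9b 93 de is 5 bytes > B = 4, so hash it first: H(key) = 84 21, then zero-pad to 4 bytes: K' = 84 21 00 00.
K' ⊕ ipad = b2 17 36 36.  K' ⊕ opad = d8 7d 5c 5c.
Inner input = (K'⊕ipad) ∥ m = b2 17 36 36 ∥ 30.
Inner hash: even-index sum = 280 mod 256 = 24; odd-index sum = 77 mod 256 = 77 → 18 4d.
Outer input = (K'⊕opad) ∥ inner = d8 7d 5c 5c ∥ 18 4d.
Outer hash (tag): even-index sum = 332 mod 256 = 76; odd-index sum = 294 mod 256 = 38 → 4c 26.

4c26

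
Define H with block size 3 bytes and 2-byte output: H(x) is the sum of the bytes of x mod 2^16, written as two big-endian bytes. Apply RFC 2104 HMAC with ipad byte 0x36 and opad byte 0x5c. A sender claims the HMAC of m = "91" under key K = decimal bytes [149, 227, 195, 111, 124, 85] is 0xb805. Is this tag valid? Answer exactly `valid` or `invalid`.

invalid

Key decimal bytes [149, 227, 195, 111, 124, 85] = 95 e3 c3 6f 7c 55 is 6 bytes > B = 3, so hash it first: H(key) = 03 7b, then zero-pad to 3 bytes: K' = 03 7b 00.
K' ⊕ ipad = 35 4d 36; K' ⊕ opad = 5f 27 5c.
Inner hash: sum = 53+77+54+57+49 = 290 → 01 22.
Outer hash (recomputed tag): sum = 95+39+92+1+34 = 261 → 01 05.
Recomputed tag = 0105; claimed = b805 → mismatch.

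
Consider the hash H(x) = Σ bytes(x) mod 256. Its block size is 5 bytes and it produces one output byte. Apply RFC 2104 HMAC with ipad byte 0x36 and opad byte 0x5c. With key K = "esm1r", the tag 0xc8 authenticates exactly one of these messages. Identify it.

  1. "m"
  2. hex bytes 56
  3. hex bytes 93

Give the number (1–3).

2

Key "esm1r" = 65 73 6d 31 72 is exactly B = 5 bytes: K' = 65 73 6d 31 72.
K' ⊕ ipad = 53 45 5b 07 44; K' ⊕ opad = 39 2f 31 6d 2e.
m1: inner = H(53 45 5b 07 44 6d) = ab; tag = H(39 2f 31 6d 2e ab) = df
m2: inner = H(53 45 5b 07 44 56) = 94; tag = H(39 2f 31 6d 2e 94) = c8 ← matches
m3: inner = H(53 45 5b 07 44 93) = d1; tag = H(39 2f 31 6d 2e d1) = 05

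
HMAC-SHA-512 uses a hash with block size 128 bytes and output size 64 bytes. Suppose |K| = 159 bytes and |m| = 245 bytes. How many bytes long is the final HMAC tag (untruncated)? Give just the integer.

64

The tag is one SHA-512 digest: 64 bytes.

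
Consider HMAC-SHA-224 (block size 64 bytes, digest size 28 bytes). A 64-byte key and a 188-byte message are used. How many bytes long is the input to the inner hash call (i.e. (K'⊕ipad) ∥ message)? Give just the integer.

Key is 64 ≤ 64 bytes, zero-padded: |K'| = 64.
Inner input = (K'⊕ipad) ∥ m → 64 + 188 = 252 bytes.

252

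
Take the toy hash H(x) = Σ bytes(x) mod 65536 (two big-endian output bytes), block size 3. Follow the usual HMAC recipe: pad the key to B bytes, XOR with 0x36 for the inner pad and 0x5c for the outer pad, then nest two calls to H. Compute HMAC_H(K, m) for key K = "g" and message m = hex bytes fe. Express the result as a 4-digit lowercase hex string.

01af

Key "g" = 67 is 1 byte ≤ B = 3; zero-pad to 3 bytes: K' = 67 00 00.
K' ⊕ ipad = 51 36 36.  K' ⊕ opad = 3b 5c 5c.
Inner input = (K'⊕ipad) ∥ m = 51 36 36 ∥ fe.
Inner hash: sum = 81+54+54+254 = 443 → 01 bb.
Outer input = (K'⊕opad) ∥ inner = 3b 5c 5c ∥ 01 bb.
Outer hash (tag): sum = 59+92+92+1+187 = 431 → 01 af.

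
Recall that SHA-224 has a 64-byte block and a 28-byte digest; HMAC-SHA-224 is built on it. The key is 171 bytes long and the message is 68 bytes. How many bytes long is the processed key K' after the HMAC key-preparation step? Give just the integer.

64

Key is 171 > 64 bytes, so it is hashed to 28 bytes then zero-padded to 64: |K'| = 64.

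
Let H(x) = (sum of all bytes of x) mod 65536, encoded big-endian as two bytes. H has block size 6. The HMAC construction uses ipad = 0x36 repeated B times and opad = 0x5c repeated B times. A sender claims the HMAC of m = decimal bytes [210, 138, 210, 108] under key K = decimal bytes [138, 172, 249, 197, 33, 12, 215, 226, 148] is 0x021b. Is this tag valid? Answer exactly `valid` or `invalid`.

invalid

Key decimal bytes [138, 172, 249, 197, 33, 12, 215, 226, 148] = 8a ac f9 c5 21 0c d7 e2 94 is 9 bytes > B = 6, so hash it first: H(key) = 05 6e, then zero-pad to 6 bytes: K' = 05 6e 00 00 00 00.
K' ⊕ ipad = 33 58 36 36 36 36; K' ⊕ opad = 59 32 5c 5c 5c 5c.
Inner hash: sum = 51+88+54+54+54+54+210+138+210+108 = 1021 → 03 fd.
Outer hash (recomputed tag): sum = 89+50+92+92+92+92+3+253 = 763 → 02 fb.
Recomputed tag = 02fb; claimed = 021b → mismatch.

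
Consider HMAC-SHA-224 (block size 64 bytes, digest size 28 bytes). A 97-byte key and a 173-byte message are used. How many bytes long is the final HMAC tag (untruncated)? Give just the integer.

28

The tag is one SHA-224 digest: 28 bytes.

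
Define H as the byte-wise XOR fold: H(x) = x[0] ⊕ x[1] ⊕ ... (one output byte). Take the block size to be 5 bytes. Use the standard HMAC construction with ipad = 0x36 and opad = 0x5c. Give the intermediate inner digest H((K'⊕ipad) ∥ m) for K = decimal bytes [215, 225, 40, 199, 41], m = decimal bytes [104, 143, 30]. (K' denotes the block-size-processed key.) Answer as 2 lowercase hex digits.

Key decimal bytes [215, 225, 40, 199, 41] = d7 e1 28 c7 29 is exactly B = 5 bytes: K' = d7 e1 28 c7 29.
K' ⊕ ipad = e1 d7 1e f1 1f.
Inner input = e1 d7 1e f1 1f ∥ 68 8f 1e.
Inner hash: XOR e1⊕d7⊕1e⊕f1⊕1f⊕68⊕8f⊕1e = 3f.

3f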